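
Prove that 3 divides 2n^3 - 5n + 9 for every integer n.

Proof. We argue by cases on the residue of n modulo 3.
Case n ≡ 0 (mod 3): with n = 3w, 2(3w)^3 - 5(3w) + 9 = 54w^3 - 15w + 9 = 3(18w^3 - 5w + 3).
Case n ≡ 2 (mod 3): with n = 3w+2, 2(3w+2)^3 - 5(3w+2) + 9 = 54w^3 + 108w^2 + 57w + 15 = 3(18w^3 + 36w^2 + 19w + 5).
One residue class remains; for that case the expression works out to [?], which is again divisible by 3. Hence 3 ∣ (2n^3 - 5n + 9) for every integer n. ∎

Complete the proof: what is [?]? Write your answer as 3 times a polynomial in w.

3(18w^3 + 18w^2 + w + 2)

Only n ≡ 1 (mod 3) is unaccounted for. Put n = 3w+1:
2(3w+1)^3 - 5(3w+1) + 9 expands to 54w^3 + 54w^2 + 3w + 6,
and factoring out 3 leaves 3(18w^3 + 18w^2 + w + 2).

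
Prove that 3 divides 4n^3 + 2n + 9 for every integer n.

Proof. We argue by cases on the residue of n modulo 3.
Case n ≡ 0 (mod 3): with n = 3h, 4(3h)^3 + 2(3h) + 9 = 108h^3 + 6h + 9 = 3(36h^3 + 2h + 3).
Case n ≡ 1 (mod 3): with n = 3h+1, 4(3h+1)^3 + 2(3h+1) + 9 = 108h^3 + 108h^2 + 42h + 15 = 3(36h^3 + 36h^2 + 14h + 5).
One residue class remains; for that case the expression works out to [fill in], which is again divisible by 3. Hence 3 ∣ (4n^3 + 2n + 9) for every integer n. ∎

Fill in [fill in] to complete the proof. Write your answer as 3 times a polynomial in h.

Only n ≡ 2 (mod 3) is unaccounted for. Put n = 3h+2:
4(3h+2)^3 + 2(3h+2) + 9 expands to 108h^3 + 216h^2 + 150h + 45,
and factoring out 3 leaves 3(36h^3 + 72h^2 + 50h + 15).

3(36h^3 + 72h^2 + 50h + 15)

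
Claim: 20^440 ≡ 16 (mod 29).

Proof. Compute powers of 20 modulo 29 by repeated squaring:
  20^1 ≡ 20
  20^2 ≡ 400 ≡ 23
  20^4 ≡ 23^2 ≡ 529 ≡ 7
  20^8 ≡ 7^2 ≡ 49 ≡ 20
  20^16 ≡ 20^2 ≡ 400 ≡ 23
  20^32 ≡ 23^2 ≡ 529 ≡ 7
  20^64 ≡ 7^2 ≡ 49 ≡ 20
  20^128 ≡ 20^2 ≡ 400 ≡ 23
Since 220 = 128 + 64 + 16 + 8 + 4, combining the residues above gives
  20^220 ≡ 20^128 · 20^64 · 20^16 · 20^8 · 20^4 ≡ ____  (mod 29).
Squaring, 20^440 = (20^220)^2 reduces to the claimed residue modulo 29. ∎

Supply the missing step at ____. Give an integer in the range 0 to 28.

Multiply the listed residues: 23 · 20 · 23 · 20 · 7 = 460 → 10580 → 211600 → 1481200.
Reducing modulo 29: 1481200 = 51075·29 + 25, so 20^220 ≡ 25.

25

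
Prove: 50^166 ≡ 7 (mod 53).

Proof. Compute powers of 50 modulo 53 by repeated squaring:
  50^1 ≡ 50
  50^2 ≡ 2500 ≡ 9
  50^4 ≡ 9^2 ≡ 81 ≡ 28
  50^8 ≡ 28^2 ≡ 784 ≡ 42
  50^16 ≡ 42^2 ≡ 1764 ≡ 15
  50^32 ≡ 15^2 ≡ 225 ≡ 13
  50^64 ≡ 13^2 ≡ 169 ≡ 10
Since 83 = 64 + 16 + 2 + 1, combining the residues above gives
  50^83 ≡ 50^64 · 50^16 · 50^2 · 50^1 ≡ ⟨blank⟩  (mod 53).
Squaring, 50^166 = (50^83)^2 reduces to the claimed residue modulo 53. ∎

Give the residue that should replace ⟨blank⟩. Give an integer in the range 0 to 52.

31

Multiply the listed residues: 10 · 15 · 9 · 50 = 150 → 1350 → 67500.
Reducing modulo 53: 67500 = 1273·53 + 31, so 50^83 ≡ 31.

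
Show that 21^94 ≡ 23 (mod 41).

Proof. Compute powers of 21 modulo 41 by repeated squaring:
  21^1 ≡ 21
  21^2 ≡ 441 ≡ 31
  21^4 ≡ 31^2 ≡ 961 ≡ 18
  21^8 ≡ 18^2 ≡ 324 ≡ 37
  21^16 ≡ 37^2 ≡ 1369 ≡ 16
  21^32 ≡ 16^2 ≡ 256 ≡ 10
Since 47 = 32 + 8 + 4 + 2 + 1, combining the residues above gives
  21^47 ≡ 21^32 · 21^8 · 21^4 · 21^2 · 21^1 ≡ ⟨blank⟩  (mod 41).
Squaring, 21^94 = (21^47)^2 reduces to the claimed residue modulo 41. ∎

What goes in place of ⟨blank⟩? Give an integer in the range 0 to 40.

33

Multiply the listed residues: 10 · 37 · 18 · 31 · 21 = 370 → 6660 → 206460 → 4335660.
Reducing modulo 41: 4335660 = 105747·41 + 33, so 21^47 ≡ 33.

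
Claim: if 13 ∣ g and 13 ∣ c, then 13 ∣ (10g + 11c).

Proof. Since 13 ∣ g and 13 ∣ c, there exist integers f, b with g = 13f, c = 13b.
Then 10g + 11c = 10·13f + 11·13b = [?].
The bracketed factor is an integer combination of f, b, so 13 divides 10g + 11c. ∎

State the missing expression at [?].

Each term has a factor of 13: 10·13f + 11·13b = 13·(11b + 10f).
Since 11b + 10f is an integer, 13 ∣ (10g + 11c).

13(11b + 10f)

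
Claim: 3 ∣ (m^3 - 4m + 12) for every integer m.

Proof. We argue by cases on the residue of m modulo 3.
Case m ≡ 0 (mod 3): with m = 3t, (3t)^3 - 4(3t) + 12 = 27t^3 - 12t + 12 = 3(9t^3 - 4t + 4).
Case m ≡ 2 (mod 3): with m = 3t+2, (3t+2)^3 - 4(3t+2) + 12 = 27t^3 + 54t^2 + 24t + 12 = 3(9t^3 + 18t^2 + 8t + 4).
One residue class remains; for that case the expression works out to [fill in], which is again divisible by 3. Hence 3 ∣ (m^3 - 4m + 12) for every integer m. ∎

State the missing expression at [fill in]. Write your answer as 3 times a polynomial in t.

3(9t^3 + 9t^2 - t + 3)

Only m ≡ 1 (mod 3) is unaccounted for. Put m = 3t+1:
(3t+1)^3 - 4(3t+1) + 12 expands to 27t^3 + 27t^2 - 3t + 9,
and factoring out 3 leaves 3(9t^3 + 9t^2 - t + 3).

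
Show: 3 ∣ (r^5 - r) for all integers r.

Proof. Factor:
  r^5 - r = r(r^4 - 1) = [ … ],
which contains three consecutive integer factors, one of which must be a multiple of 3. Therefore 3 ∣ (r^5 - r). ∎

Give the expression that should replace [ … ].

r^4 - 1 = (r^2 - 1)(r^2 + 1), and r^2 - 1 = (r-1)(r+1).
So r(r^4 - 1) = (r - 1)r(r + 1)(r^2 + 1).

(r - 1)r(r + 1)(r^2 + 1)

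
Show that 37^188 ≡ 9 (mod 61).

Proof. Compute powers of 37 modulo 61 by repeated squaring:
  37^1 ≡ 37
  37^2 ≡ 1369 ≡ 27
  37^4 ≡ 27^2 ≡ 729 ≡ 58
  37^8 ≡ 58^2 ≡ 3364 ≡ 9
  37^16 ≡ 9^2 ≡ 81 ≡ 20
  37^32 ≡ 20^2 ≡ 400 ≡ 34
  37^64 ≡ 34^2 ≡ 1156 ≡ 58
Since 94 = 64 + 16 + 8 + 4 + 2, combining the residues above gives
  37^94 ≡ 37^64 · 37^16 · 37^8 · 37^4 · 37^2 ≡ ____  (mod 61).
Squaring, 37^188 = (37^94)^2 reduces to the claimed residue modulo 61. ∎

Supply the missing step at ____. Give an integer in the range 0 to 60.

37^64 · 37^16 · 37^8 · 37^4 · 37^2 ≡ 58 · 20 · 9 · 58 · 27 = 16349040.
16349040 mod 61 = 3, so 37^94 ≡ 3 (mod 61).

3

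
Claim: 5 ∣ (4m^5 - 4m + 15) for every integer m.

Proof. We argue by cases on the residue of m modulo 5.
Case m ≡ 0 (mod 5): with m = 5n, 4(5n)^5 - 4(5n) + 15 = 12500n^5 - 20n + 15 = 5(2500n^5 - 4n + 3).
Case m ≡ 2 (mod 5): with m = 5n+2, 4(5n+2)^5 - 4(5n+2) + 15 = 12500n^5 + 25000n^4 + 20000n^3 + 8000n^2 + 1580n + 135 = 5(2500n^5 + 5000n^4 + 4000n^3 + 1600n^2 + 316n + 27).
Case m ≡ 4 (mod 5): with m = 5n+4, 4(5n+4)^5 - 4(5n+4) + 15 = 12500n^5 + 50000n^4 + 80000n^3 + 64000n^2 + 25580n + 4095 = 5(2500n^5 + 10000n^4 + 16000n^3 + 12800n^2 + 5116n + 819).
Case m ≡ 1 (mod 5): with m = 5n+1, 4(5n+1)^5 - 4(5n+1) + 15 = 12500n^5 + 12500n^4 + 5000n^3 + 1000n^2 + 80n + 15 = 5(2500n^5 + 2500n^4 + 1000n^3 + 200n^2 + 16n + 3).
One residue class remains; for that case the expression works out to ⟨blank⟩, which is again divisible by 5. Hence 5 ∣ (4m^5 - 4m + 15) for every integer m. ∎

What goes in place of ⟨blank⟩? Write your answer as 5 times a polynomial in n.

5(2500n^5 + 7500n^4 + 9000n^3 + 5400n^2 + 1616n + 195)

Only m ≡ 3 (mod 5) is unaccounted for. Put m = 5n+3:
4(5n+3)^5 - 4(5n+3) + 15 expands to 12500n^5 + 37500n^4 + 45000n^3 + 27000n^2 + 8080n + 975,
and factoring out 5 leaves 5(2500n^5 + 7500n^4 + 9000n^3 + 5400n^2 + 1616n + 195).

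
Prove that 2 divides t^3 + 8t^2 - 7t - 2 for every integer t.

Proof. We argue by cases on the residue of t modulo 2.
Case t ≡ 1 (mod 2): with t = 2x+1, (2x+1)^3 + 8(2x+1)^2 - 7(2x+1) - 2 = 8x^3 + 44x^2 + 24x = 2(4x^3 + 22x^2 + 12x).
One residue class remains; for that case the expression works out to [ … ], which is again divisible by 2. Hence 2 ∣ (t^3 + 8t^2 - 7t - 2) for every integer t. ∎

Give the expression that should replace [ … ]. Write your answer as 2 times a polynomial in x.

Only t ≡ 0 (mod 2) is unaccounted for. Put t = 2x:
(2x)^3 + 8(2x)^2 - 7(2x) - 2 expands to 8x^3 + 32x^2 - 14x - 2,
and factoring out 2 leaves 2(4x^3 + 16x^2 - 7x - 1).

2(4x^3 + 16x^2 - 7x - 1)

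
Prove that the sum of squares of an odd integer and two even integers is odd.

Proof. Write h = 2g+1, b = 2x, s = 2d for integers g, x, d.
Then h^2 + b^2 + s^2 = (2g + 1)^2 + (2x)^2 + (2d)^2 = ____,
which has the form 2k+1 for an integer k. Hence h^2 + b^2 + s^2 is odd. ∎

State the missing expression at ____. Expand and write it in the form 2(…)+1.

2(2d^2 + 2g^2 + 2g + 2x^2) + 1

(2g + 1)^2 + (2x)^2 + (2d)^2 = 4d^2 + 4g^2 + 4g + 4x^2 + 1
= 2(2d^2 + 2g^2 + 2g + 2x^2) + 1.
Since 2d^2 + 2g^2 + 2g + 2x^2 is an integer, the sum of squares is of the form 2k+1 for an integer k.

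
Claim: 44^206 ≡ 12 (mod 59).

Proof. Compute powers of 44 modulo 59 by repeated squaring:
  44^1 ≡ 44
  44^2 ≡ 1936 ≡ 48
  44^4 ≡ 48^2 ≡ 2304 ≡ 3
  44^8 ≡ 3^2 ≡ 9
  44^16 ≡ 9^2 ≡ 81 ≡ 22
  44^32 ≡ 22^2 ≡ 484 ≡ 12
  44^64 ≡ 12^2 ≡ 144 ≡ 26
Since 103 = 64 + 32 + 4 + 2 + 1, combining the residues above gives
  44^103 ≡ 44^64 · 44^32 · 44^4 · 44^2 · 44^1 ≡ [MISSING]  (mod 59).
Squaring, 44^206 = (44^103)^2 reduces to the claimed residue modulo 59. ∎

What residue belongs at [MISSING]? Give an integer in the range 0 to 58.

37

Multiply the listed residues: 26 · 12 · 3 · 48 · 44 = 312 → 936 → 44928 → 1976832.
Reducing modulo 59: 1976832 = 33505·59 + 37, so 44^103 ≡ 37.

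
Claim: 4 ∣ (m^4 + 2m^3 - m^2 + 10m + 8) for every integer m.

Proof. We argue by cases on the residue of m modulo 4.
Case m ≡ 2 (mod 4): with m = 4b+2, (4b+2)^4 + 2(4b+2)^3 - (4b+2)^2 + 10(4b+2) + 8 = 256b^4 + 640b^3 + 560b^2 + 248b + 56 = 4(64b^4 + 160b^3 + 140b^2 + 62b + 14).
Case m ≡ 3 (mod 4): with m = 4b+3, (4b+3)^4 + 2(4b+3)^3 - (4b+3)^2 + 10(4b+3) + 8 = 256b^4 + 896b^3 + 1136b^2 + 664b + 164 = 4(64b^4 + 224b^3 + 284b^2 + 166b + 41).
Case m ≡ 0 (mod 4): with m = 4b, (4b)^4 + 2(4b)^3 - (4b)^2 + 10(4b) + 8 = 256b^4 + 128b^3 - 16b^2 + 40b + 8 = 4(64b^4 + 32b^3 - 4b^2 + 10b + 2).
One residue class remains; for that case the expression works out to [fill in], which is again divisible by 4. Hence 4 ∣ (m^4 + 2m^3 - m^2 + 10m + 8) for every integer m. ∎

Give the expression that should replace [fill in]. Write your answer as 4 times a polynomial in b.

Only m ≡ 1 (mod 4) is unaccounted for. Put m = 4b+1:
(4b+1)^4 + 2(4b+1)^3 - (4b+1)^2 + 10(4b+1) + 8 expands to 256b^4 + 384b^3 + 176b^2 + 72b + 20,
and factoring out 4 leaves 4(64b^4 + 96b^3 + 44b^2 + 18b + 5).

4(64b^4 + 96b^3 + 44b^2 + 18b + 5)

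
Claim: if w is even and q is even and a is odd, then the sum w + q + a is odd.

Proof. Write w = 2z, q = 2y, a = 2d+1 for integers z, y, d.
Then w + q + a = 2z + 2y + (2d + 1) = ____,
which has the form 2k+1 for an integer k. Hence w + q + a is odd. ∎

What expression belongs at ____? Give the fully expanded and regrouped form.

2(d + y + z) + 1

2z + 2y + (2d + 1) = 2d + 2y + 2z + 1
= 2(d + y + z) + 1.
Since d + y + z is an integer, the sum is of the form 2k+1 for an integer k.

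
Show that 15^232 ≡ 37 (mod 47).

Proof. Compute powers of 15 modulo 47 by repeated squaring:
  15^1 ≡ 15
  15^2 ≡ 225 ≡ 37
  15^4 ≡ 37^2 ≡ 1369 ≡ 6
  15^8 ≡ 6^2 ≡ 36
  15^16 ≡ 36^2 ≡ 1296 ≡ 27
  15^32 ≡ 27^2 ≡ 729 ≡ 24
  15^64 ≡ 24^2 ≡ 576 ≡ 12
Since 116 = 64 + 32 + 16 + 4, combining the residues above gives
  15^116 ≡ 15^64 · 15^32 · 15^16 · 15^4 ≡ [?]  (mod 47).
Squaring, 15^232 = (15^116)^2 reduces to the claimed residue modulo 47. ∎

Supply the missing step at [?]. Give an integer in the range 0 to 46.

Multiply the listed residues: 12 · 24 · 27 · 6 = 288 → 7776 → 46656.
Reducing modulo 47: 46656 = 992·47 + 32, so 15^116 ≡ 32.

32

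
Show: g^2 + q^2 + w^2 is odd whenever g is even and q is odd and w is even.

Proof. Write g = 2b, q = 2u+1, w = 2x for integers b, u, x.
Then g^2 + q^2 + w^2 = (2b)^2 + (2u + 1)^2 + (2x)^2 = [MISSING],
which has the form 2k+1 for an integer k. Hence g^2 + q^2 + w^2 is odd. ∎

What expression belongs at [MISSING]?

2(2b^2 + 2u^2 + 2u + 2x^2) + 1

Expanding: (2b)^2 + (2u + 1)^2 + (2x)^2 = 4b^2 + 4u^2 + 4u + 4x^2 + 1.
Every term except the constant is even, so this is 2(2b^2 + 2u^2 + 2u + 2x^2) + 1,
and 2b^2 + 2u^2 + 2u + 2x^2 ∈ ℤ gives the required form.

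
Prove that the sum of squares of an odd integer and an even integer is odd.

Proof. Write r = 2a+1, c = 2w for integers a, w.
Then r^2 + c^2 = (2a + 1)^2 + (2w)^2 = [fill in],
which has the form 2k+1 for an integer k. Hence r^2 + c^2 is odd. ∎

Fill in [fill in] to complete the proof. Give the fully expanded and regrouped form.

(2a + 1)^2 + (2w)^2 = 4a^2 + 4a + 4w^2 + 1
= 2(2a^2 + 2a + 2w^2) + 1.
Since 2a^2 + 2a + 2w^2 is an integer, the sum of squares is of the form 2k+1 for an integer k.

2(2a^2 + 2a + 2w^2) + 1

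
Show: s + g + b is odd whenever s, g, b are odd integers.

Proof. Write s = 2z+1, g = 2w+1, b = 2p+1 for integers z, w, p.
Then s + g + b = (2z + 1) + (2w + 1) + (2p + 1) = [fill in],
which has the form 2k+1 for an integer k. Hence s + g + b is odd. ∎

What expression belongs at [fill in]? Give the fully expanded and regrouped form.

(2z + 1) + (2w + 1) + (2p + 1) = 2p + 2w + 2z + 3
= 2(p + w + z + 1) + 1.
Since p + w + z + 1 is an integer, the sum is of the form 2k+1 for an integer k.

2(p + w + z + 1) + 1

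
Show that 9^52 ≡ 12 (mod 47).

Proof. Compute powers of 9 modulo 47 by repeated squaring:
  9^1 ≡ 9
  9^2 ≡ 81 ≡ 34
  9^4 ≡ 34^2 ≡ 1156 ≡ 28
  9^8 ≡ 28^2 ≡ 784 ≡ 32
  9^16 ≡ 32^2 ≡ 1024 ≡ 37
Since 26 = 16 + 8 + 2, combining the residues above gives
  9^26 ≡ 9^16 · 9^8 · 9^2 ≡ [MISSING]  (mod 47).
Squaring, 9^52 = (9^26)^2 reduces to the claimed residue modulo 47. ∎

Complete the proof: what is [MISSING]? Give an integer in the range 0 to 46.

24

9^16 · 9^8 · 9^2 ≡ 37 · 32 · 34 = 40256.
40256 mod 47 = 24, so 9^26 ≡ 24 (mod 47).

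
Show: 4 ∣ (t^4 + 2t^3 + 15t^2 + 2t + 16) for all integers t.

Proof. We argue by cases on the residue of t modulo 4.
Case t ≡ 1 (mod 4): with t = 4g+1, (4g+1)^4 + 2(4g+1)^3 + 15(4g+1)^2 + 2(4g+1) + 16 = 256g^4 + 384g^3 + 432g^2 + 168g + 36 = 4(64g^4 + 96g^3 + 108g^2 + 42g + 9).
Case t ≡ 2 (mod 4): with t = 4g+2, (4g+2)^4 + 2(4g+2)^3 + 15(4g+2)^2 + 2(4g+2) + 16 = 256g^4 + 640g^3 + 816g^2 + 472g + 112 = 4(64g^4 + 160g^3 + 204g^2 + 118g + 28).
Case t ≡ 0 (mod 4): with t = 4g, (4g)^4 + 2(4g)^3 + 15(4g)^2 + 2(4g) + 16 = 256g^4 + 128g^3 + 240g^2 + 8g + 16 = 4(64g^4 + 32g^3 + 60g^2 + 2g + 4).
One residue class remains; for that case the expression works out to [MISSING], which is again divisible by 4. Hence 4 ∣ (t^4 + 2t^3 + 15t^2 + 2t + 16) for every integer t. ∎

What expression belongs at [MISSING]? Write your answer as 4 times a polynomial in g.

Only t ≡ 3 (mod 4) is unaccounted for. Put t = 4g+3:
(4g+3)^4 + 2(4g+3)^3 + 15(4g+3)^2 + 2(4g+3) + 16 expands to 256g^4 + 896g^3 + 1392g^2 + 1016g + 292,
and factoring out 4 leaves 4(64g^4 + 224g^3 + 348g^2 + 254g + 73).

4(64g^4 + 224g^3 + 348g^2 + 254g + 73)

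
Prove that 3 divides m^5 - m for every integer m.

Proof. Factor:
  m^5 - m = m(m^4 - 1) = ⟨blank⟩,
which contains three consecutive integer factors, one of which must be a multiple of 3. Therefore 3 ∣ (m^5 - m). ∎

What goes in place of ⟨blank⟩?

m^4 - 1 = (m^2 - 1)(m^2 + 1), and m^2 - 1 = (m-1)(m+1).
So m(m^4 - 1) = (m - 1)m(m + 1)(m^2 + 1).

(m - 1)m(m + 1)(m^2 + 1)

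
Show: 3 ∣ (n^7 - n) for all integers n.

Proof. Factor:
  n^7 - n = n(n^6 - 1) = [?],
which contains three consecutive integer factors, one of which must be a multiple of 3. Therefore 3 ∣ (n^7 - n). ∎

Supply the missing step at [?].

n^6 - 1 = (n^2 - 1)(n^4 + n^2 + 1), and n^2 - 1 = (n-1)(n+1).
So n(n^6 - 1) = (n - 1)n(n + 1)(n^4 + n^2 + 1).

(n - 1)n(n + 1)(n^4 + n^2 + 1)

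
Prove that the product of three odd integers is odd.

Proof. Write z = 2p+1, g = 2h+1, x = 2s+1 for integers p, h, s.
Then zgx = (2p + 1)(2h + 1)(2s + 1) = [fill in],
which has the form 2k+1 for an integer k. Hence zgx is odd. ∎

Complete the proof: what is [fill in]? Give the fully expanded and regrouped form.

(2p + 1)(2h + 1)(2s + 1) = 8hps + 4hp + 4hs + 2h + 4ps + 2p + 2s + 1
= 2(4hps + 2hp + 2hs + h + 2ps + p + s) + 1.
Since 4hps + 2hp + 2hs + h + 2ps + p + s is an integer, the product is of the form 2k+1 for an integer k.

2(4hps + 2hp + 2hs + h + 2ps + p + s) + 1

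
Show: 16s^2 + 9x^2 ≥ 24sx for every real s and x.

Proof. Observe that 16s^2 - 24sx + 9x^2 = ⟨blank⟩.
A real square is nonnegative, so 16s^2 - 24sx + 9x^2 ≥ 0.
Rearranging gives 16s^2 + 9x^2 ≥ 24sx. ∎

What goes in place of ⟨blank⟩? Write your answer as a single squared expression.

(4s - 3x)^2

The leading and trailing coefficients are 4^2 and 3^2, and 24 = 2·4·3, so the trinomial is (4s - 3x)^2.
Hence 16s^2 - 24sx + 9x^2 ≥ 0.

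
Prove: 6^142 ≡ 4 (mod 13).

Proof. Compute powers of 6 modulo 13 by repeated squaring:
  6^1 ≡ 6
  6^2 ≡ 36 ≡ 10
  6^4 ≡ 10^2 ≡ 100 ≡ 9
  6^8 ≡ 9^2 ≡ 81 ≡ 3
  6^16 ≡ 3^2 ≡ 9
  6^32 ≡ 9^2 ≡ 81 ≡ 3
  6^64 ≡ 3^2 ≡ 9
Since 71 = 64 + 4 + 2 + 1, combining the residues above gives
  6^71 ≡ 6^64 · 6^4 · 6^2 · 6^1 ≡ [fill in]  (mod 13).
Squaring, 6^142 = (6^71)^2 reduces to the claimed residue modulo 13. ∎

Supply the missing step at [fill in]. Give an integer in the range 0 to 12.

6^64 · 6^4 · 6^2 · 6^1 ≡ 9 · 9 · 10 · 6 = 4860.
4860 mod 13 = 11, so 6^71 ≡ 11 (mod 13).

11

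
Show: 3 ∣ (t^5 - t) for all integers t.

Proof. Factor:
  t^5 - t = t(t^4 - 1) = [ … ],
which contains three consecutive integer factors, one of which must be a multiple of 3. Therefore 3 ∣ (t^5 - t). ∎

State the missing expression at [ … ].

t^4 - 1 = (t^2 - 1)(t^2 + 1), and t^2 - 1 = (t-1)(t+1).
So t(t^4 - 1) = (t - 1)t(t + 1)(t^2 + 1).

(t - 1)t(t + 1)(t^2 + 1)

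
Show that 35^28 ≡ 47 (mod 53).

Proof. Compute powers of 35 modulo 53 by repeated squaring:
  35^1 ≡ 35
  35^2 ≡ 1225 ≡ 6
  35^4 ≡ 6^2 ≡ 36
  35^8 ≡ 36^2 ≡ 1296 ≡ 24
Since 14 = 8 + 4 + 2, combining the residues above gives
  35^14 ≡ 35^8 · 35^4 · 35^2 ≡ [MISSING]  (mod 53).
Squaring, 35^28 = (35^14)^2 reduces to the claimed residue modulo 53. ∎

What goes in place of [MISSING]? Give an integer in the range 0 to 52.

Multiply the listed residues: 24 · 36 · 6 = 864 → 5184.
Reducing modulo 53: 5184 = 97·53 + 43, so 35^14 ≡ 43.

43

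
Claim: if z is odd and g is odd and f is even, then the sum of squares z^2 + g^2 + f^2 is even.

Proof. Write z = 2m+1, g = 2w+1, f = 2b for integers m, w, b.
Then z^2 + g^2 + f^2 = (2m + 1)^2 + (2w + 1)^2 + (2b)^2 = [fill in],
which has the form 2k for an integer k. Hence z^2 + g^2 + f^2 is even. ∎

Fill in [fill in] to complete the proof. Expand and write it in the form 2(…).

(2m + 1)^2 + (2w + 1)^2 + (2b)^2 = 4b^2 + 4m^2 + 4m + 4w^2 + 4w + 2
= 2(2b^2 + 2m^2 + 2m + 2w^2 + 2w + 1).
Since 2b^2 + 2m^2 + 2m + 2w^2 + 2w + 1 is an integer, the sum of squares is of the form 2k for an integer k.

2(2b^2 + 2m^2 + 2m + 2w^2 + 2w + 1)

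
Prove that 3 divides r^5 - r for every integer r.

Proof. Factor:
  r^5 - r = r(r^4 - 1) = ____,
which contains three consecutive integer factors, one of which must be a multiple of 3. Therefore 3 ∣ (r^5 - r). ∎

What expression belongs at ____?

(r - 1)r(r + 1)(r^2 + 1)

r^4 - 1 = (r^2 - 1)(r^2 + 1), and r^2 - 1 = (r-1)(r+1).
So r(r^4 - 1) = (r - 1)r(r + 1)(r^2 + 1).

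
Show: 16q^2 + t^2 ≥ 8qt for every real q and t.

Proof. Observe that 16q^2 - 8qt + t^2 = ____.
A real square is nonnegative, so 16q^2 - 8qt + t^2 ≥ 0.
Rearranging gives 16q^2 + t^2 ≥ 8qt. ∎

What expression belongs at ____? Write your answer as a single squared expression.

(4q - t)^2

16q^2 - 8qt + t^2 is a perfect-square trinomial: the outer terms are (4q)^2 and (t)^2, and the cross term is -2·4q·t.
So 16q^2 - 8qt + t^2 = (4q - t)^2 ≥ 0.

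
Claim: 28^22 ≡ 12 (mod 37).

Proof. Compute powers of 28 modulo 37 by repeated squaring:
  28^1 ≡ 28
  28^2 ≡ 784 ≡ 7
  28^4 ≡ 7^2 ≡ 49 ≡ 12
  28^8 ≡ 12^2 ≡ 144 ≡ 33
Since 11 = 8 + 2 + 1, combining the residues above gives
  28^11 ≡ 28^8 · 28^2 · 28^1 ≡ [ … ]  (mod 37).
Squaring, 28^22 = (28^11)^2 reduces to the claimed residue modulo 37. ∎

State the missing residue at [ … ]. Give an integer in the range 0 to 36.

30

Multiply the listed residues: 33 · 7 · 28 = 231 → 6468.
Reducing modulo 37: 6468 = 174·37 + 30, so 28^11 ≡ 30.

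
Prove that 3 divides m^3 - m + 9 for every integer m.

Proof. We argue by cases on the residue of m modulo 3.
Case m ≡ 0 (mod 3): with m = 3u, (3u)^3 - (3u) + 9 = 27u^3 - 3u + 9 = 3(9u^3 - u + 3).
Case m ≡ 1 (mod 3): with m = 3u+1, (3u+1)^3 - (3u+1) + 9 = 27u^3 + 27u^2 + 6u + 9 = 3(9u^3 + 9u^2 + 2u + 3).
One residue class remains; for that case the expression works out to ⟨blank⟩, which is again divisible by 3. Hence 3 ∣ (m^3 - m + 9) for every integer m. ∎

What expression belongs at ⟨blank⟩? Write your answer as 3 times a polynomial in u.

The residues treated are {0, 1}, so the missing case is m ≡ 2 (mod 3); write m = 3u+2.
Then (3u+2)^3 - (3u+2) + 9 = 27u^3 + 54u^2 + 33u + 15 = 3(9u^3 + 18u^2 + 11u + 5).

3(9u^3 + 18u^2 + 11u + 5)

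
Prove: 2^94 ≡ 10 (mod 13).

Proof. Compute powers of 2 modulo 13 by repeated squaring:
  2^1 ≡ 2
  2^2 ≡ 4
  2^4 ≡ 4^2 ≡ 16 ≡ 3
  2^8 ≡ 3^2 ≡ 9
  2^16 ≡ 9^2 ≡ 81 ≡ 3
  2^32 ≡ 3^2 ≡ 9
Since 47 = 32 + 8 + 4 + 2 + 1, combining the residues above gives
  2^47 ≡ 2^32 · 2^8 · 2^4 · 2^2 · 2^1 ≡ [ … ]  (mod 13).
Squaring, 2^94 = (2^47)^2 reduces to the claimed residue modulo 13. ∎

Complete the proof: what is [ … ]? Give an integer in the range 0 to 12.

2^32 · 2^8 · 2^4 · 2^2 · 2^1 ≡ 9 · 9 · 3 · 4 · 2 = 1944.
1944 mod 13 = 7, so 2^47 ≡ 7 (mod 13).

7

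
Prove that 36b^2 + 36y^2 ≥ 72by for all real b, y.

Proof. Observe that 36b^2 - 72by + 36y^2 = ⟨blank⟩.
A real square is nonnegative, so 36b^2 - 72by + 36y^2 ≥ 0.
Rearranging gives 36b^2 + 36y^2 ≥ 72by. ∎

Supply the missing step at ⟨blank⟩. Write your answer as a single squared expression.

(6b - 6y)^2

The leading and trailing coefficients are 6^2 and 6^2, and 72 = 2·6·6, so the trinomial is (6b - 6y)^2.
Hence 36b^2 - 72by + 36y^2 ≥ 0.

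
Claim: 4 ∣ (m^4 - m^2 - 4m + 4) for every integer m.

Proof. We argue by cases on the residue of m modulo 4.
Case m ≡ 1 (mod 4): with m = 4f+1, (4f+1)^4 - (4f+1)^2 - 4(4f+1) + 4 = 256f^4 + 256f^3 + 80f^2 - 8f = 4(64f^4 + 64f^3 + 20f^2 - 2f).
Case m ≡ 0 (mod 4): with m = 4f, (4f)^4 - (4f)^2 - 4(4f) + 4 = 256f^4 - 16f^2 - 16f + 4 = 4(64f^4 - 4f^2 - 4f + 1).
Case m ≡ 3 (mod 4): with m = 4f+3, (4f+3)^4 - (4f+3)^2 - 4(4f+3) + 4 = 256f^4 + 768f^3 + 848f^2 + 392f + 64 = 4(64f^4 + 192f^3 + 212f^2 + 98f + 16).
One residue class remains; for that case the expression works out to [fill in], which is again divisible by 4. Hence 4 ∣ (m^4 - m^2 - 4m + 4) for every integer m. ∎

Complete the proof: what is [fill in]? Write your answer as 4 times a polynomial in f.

4(64f^4 + 128f^3 + 92f^2 + 24f + 2)

Only m ≡ 2 (mod 4) is unaccounted for. Put m = 4f+2:
(4f+2)^4 - (4f+2)^2 - 4(4f+2) + 4 expands to 256f^4 + 512f^3 + 368f^2 + 96f + 8,
and factoring out 4 leaves 4(64f^4 + 128f^3 + 92f^2 + 24f + 2).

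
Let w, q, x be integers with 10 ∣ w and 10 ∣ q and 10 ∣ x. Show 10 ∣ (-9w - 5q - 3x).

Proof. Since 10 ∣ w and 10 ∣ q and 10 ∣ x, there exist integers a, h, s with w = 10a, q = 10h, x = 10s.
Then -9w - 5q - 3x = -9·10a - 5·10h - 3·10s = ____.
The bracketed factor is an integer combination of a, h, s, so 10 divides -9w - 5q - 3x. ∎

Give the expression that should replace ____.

Pull the common 10 out of every term: -9·10a - 5·10h - 3·10s = 10(-9a - 5h - 3s).
-9a - 5h - 3s is an integer, which exhibits the divisibility.

10(-9a - 5h - 3s)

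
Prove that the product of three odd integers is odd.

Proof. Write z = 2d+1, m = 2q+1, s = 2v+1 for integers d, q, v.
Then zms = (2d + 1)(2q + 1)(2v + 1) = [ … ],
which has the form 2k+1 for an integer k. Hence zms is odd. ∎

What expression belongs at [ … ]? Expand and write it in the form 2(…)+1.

Expanding: (2d + 1)(2q + 1)(2v + 1) = 8dqv + 4dq + 4dv + 2d + 4qv + 2q + 2v + 1.
Every term except the constant is even, so this is 2(4dqv + 2dq + 2dv + d + 2qv + q + v) + 1,
and 4dqv + 2dq + 2dv + d + 2qv + q + v ∈ ℤ gives the required form.

2(4dqv + 2dq + 2dv + d + 2qv + q + v) + 1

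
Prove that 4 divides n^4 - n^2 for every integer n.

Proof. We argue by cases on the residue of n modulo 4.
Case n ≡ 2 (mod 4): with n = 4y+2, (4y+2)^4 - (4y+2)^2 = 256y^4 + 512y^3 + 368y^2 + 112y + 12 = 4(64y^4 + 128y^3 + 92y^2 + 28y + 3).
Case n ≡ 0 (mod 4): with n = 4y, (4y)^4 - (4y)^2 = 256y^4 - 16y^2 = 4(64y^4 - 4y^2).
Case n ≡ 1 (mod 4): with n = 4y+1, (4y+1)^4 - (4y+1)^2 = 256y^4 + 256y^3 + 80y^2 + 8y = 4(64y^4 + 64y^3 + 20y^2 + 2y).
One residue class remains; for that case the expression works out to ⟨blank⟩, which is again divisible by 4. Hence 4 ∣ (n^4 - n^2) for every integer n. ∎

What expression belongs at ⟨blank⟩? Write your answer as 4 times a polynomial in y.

4(64y^4 + 192y^3 + 212y^2 + 102y + 18)

Only n ≡ 3 (mod 4) is unaccounted for. Put n = 4y+3:
(4y+3)^4 - (4y+3)^2 expands to 256y^4 + 768y^3 + 848y^2 + 408y + 72,
and factoring out 4 leaves 4(64y^4 + 192y^3 + 212y^2 + 102y + 18).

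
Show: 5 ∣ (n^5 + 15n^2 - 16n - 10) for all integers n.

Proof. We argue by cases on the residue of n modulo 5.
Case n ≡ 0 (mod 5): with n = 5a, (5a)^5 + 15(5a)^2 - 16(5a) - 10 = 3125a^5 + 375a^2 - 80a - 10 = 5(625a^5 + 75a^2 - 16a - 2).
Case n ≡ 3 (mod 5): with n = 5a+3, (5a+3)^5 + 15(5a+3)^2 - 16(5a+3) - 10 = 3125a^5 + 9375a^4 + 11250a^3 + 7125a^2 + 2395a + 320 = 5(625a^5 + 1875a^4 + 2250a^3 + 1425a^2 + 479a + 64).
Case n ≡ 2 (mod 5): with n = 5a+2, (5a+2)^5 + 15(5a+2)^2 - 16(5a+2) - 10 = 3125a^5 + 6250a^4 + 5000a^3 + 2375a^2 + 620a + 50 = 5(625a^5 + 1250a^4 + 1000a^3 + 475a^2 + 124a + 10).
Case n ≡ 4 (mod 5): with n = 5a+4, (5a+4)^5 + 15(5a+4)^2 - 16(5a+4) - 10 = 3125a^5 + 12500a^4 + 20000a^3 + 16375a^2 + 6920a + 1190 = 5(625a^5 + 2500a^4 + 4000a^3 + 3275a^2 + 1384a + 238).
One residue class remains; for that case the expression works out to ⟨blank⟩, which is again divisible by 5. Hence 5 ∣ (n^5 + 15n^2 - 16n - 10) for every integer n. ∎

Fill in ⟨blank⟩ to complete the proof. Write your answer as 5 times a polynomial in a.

5(625a^5 + 625a^4 + 250a^3 + 125a^2 + 19a - 2)

The residues treated are {0, 3, 2, 4}, so the missing case is n ≡ 1 (mod 5); write n = 5a+1.
Then (5a+1)^5 + 15(5a+1)^2 - 16(5a+1) - 10 = 3125a^5 + 3125a^4 + 1250a^3 + 625a^2 + 95a - 10 = 5(625a^5 + 625a^4 + 250a^3 + 125a^2 + 19a - 2).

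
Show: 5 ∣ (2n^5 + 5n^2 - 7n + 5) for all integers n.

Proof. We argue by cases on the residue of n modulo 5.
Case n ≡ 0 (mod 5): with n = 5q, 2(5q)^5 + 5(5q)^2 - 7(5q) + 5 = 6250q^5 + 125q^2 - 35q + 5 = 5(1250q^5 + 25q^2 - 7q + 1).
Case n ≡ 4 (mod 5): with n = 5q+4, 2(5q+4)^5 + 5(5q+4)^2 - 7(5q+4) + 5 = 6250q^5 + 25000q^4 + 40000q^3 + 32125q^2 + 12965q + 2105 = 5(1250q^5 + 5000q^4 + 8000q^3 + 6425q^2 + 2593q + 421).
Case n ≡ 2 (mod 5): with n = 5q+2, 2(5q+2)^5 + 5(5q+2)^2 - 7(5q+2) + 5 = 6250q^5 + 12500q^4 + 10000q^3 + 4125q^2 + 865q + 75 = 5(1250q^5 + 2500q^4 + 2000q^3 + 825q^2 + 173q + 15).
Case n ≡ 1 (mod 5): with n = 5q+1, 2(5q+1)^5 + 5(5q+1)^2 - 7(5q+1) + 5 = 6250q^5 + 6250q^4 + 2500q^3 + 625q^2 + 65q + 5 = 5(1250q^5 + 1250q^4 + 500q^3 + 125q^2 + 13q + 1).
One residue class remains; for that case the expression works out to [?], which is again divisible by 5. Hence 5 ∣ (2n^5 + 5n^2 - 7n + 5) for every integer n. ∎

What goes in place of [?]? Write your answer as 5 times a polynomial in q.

5(1250q^5 + 3750q^4 + 4500q^3 + 2725q^2 + 833q + 103)

Only n ≡ 3 (mod 5) is unaccounted for. Put n = 5q+3:
2(5q+3)^5 + 5(5q+3)^2 - 7(5q+3) + 5 expands to 6250q^5 + 18750q^4 + 22500q^3 + 13625q^2 + 4165q + 515,
and factoring out 5 leaves 5(1250q^5 + 3750q^4 + 4500q^3 + 2725q^2 + 833q + 103).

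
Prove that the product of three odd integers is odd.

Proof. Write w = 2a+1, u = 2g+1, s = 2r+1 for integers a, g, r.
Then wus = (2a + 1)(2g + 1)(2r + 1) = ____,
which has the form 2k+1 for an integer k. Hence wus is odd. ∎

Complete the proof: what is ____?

2(4agr + 2ag + 2ar + a + 2gr + g + r) + 1

Expanding: (2a + 1)(2g + 1)(2r + 1) = 8agr + 4ag + 4ar + 2a + 4gr + 2g + 2r + 1.
Every term except the constant is even, so this is 2(4agr + 2ag + 2ar + a + 2gr + g + r) + 1,
and 4agr + 2ag + 2ar + a + 2gr + g + r ∈ ℤ gives the required form.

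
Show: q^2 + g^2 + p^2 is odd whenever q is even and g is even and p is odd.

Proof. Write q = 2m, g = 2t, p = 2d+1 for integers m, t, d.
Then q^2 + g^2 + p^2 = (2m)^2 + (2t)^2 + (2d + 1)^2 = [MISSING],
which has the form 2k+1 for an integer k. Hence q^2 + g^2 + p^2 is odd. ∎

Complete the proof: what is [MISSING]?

(2m)^2 + (2t)^2 + (2d + 1)^2 = 4d^2 + 4d + 4m^2 + 4t^2 + 1
= 2(2d^2 + 2d + 2m^2 + 2t^2) + 1.
Since 2d^2 + 2d + 2m^2 + 2t^2 is an integer, the sum of squares is of the form 2k+1 for an integer k.

2(2d^2 + 2d + 2m^2 + 2t^2) + 1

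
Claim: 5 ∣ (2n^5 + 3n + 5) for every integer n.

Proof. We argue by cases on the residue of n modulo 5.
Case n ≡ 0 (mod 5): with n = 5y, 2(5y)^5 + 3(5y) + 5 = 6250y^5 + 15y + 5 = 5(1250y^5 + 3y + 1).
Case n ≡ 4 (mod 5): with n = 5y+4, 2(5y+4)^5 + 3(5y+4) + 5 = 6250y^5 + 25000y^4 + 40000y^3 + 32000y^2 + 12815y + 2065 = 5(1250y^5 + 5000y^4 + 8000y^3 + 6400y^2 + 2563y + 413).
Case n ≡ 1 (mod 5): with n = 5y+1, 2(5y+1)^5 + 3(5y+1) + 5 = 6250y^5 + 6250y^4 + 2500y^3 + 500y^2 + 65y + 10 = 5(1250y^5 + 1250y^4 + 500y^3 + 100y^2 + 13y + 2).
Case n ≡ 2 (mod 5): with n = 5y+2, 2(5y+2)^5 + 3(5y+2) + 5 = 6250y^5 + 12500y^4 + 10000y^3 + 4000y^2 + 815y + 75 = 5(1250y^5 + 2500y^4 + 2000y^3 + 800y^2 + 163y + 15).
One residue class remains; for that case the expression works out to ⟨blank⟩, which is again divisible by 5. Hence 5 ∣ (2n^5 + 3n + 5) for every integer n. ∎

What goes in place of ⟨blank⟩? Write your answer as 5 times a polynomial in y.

Only n ≡ 3 (mod 5) is unaccounted for. Put n = 5y+3:
2(5y+3)^5 + 3(5y+3) + 5 expands to 6250y^5 + 18750y^4 + 22500y^3 + 13500y^2 + 4065y + 500,
and factoring out 5 leaves 5(1250y^5 + 3750y^4 + 4500y^3 + 2700y^2 + 813y + 100).

5(1250y^5 + 3750y^4 + 4500y^3 + 2700y^2 + 813y + 100)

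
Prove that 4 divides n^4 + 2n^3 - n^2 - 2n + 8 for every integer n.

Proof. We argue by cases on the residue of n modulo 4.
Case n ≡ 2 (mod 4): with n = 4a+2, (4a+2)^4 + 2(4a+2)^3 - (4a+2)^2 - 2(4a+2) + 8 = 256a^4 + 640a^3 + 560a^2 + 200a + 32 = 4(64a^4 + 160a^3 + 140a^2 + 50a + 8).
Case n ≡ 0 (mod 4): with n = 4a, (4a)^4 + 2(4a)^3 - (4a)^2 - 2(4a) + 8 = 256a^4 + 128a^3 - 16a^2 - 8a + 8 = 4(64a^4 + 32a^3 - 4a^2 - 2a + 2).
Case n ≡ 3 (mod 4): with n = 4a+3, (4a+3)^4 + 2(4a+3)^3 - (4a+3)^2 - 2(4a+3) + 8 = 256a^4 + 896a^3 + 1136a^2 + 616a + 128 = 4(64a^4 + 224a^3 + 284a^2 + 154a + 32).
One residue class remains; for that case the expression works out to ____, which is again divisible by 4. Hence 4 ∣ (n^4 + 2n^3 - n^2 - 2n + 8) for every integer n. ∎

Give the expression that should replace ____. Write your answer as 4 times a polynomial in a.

Only n ≡ 1 (mod 4) is unaccounted for. Put n = 4a+1:
(4a+1)^4 + 2(4a+1)^3 - (4a+1)^2 - 2(4a+1) + 8 expands to 256a^4 + 384a^3 + 176a^2 + 24a + 8,
and factoring out 4 leaves 4(64a^4 + 96a^3 + 44a^2 + 6a + 2).

4(64a^4 + 96a^3 + 44a^2 + 6a + 2)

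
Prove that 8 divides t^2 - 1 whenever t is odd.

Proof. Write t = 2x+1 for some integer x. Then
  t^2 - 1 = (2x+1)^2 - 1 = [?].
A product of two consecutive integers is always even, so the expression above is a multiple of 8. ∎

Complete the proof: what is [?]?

(2x+1)^2 - 1 = 4x^2 + 4x + 1 - 1 = 4x^2 + 4x = 4x(x+1).
Since x and x+1 are consecutive, x(x+1) is even, and 4·(even) is a multiple of 8.

4x(x + 1)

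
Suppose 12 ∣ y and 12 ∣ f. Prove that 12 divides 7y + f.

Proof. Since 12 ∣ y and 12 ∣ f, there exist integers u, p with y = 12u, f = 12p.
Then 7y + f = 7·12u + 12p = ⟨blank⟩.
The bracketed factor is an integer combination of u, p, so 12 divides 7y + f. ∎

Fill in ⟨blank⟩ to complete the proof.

12(p + 7u)

Each term has a factor of 12: 7·12u + 12p = 12·(p + 7u).
Since p + 7u is an integer, 12 ∣ (7y + f).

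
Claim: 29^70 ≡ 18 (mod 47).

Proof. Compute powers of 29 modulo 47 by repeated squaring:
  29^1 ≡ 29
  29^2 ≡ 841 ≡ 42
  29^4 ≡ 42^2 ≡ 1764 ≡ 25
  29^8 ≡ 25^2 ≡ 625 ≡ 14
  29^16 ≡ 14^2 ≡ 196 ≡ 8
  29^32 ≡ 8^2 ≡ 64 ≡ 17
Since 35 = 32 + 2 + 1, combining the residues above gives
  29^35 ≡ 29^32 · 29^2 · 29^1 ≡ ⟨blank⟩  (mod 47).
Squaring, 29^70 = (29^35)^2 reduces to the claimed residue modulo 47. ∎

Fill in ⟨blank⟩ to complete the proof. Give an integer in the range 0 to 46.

29^32 · 29^2 · 29^1 ≡ 17 · 42 · 29 = 20706.
20706 mod 47 = 26, so 29^35 ≡ 26 (mod 47).

26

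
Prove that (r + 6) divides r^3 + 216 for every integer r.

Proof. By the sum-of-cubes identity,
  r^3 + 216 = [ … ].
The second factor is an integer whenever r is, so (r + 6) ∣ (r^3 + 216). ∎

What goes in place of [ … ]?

Polynomial division of r^3 + 216 by r + 6 leaves remainder 0 and quotient r^2 - 6r + 36.
Hence r^3 + 216 = (r + 6)(r^2 - 6r + 36).

(r + 6)(r^2 - 6r + 36)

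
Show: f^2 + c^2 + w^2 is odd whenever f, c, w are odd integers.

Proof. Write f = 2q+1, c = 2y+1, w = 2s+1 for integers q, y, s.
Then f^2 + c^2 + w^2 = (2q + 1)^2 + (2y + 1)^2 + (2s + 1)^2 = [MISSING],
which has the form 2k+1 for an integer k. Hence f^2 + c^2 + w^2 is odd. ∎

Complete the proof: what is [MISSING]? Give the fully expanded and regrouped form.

2(2q^2 + 2q + 2s^2 + 2s + 2y^2 + 2y + 1) + 1

Expanding: (2q + 1)^2 + (2y + 1)^2 + (2s + 1)^2 = 4q^2 + 4q + 4s^2 + 4s + 4y^2 + 4y + 3.
Every term except the constant is even, so this is 2(2q^2 + 2q + 2s^2 + 2s + 2y^2 + 2y + 1) + 1,
and 2q^2 + 2q + 2s^2 + 2s + 2y^2 + 2y + 1 ∈ ℤ gives the required form.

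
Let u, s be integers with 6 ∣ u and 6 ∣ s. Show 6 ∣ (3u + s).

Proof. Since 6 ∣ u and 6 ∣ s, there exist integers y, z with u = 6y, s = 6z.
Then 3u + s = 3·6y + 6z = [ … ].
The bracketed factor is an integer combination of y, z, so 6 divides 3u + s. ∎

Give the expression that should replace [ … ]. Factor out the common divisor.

Each term has a factor of 6: 3·6y + 6z = 6·(3y + z).
Since 3y + z is an integer, 6 ∣ (3u + s).

6(3y + z)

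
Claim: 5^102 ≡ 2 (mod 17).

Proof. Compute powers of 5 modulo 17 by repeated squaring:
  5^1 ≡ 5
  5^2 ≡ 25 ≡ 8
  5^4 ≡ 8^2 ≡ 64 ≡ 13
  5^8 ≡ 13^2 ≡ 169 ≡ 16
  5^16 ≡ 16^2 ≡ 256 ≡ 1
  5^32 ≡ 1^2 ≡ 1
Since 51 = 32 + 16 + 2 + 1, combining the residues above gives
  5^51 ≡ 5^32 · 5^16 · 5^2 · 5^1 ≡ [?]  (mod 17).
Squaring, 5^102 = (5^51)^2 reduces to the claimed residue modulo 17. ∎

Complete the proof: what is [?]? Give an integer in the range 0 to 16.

Multiply the listed residues: 1 · 1 · 8 · 5 = 1 → 8 → 40.
Reducing modulo 17: 40 = 2·17 + 6, so 5^51 ≡ 6.

6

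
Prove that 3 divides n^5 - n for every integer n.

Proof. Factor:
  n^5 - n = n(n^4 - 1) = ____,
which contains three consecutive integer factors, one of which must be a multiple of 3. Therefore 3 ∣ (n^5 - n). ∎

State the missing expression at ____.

(n - 1)n(n + 1)(n^2 + 1)

n^4 - 1 = (n^2 - 1)(n^2 + 1), and n^2 - 1 = (n-1)(n+1).
So n(n^4 - 1) = (n - 1)n(n + 1)(n^2 + 1).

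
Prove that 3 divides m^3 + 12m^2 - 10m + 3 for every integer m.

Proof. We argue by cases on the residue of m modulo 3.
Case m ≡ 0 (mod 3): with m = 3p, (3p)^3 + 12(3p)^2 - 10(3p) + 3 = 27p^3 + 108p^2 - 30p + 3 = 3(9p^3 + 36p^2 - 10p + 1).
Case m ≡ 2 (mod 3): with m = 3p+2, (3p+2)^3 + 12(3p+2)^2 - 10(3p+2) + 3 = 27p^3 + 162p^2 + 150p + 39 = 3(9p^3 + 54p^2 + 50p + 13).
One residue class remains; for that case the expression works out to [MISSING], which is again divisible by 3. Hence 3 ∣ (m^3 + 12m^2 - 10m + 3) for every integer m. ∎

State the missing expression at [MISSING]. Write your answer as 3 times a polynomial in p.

Only m ≡ 1 (mod 3) is unaccounted for. Put m = 3p+1:
(3p+1)^3 + 12(3p+1)^2 - 10(3p+1) + 3 expands to 27p^3 + 135p^2 + 51p + 6,
and factoring out 3 leaves 3(9p^3 + 45p^2 + 17p + 2).

3(9p^3 + 45p^2 + 17p + 2)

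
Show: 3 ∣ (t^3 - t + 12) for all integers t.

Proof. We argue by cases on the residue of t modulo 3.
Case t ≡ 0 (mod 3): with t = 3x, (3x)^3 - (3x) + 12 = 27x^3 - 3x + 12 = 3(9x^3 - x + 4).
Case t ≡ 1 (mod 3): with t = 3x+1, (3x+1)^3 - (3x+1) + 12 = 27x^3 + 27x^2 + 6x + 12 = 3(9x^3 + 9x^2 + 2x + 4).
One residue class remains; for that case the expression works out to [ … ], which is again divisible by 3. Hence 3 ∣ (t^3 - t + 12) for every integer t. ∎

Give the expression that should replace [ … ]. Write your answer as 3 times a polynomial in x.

Only t ≡ 2 (mod 3) is unaccounted for. Put t = 3x+2:
(3x+2)^3 - (3x+2) + 12 expands to 27x^3 + 54x^2 + 33x + 18,
and factoring out 3 leaves 3(9x^3 + 18x^2 + 11x + 6).

3(9x^3 + 18x^2 + 11x + 6)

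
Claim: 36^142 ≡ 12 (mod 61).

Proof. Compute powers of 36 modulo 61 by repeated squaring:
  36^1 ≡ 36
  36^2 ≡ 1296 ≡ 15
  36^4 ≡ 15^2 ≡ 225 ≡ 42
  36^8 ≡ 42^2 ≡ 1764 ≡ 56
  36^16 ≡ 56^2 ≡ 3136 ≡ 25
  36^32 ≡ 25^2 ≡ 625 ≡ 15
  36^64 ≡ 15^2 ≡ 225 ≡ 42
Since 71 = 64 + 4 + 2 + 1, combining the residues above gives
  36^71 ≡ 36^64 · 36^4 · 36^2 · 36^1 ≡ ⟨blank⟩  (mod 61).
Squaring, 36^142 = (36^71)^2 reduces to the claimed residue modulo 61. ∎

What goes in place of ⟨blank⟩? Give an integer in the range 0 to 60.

45

Multiply the listed residues: 42 · 42 · 15 · 36 = 1764 → 26460 → 952560.
Reducing modulo 61: 952560 = 15615·61 + 45, so 36^71 ≡ 45.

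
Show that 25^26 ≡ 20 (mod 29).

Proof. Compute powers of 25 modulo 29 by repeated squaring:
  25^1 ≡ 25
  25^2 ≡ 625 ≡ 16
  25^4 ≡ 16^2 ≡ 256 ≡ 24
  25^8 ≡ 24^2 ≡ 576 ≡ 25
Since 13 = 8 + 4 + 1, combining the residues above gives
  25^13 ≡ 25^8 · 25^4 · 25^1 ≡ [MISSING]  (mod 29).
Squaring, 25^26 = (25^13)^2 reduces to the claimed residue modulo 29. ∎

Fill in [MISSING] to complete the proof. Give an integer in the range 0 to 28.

7

Multiply the listed residues: 25 · 24 · 25 = 600 → 15000.
Reducing modulo 29: 15000 = 517·29 + 7, so 25^13 ≡ 7.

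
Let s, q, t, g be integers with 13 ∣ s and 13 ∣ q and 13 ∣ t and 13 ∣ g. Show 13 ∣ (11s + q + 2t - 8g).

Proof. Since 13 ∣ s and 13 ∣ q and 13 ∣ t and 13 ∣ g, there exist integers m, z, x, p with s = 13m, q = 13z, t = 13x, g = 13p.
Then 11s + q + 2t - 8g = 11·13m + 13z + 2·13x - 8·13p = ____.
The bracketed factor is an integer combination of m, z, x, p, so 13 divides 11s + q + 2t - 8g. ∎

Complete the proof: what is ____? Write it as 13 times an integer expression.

Pull the common 13 out of every term: 11·13m + 13z + 2·13x - 8·13p = 13(11m - 8p + 2x + z).
11m - 8p + 2x + z is an integer, which exhibits the divisibility.

13(11m - 8p + 2x + z)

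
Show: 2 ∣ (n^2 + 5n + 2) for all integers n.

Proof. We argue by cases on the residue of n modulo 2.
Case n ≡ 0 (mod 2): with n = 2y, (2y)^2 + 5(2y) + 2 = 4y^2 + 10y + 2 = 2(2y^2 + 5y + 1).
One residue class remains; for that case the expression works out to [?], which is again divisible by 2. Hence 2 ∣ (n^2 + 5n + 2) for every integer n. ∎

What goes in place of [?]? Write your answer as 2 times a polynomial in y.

2(2y^2 + 7y + 4)

Only n ≡ 1 (mod 2) is unaccounted for. Put n = 2y+1:
(2y+1)^2 + 5(2y+1) + 2 expands to 4y^2 + 14y + 8,
and factoring out 2 leaves 2(2y^2 + 7y + 4).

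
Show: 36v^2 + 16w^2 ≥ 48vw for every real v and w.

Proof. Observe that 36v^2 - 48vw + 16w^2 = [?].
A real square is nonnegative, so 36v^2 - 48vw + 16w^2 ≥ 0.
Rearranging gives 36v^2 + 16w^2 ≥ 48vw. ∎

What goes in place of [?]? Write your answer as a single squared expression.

36v^2 - 48vw + 16w^2 is a perfect-square trinomial: the outer terms are (6v)^2 and (4w)^2, and the cross term is -2·6v·4w.
So 36v^2 - 48vw + 16w^2 = (6v - 4w)^2 ≥ 0.

(6v - 4w)^2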